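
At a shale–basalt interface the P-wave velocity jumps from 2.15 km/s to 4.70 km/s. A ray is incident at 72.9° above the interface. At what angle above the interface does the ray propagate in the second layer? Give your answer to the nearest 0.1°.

Convert to the normal: θ₁ = 90° − 72.9° = 17.1°.
sin θ₁/V₁ = sin θ₂/V₂ ⇒ sin θ₂ = 4.70·sin 17.1°/2.15 = 4.70·0.2940/2.15 = 0.6428.
θ₂ = arcsin 0.6428 = 40.00° from the normal.
From the interface: 90° − 40.00° = 50.00°.

50.0°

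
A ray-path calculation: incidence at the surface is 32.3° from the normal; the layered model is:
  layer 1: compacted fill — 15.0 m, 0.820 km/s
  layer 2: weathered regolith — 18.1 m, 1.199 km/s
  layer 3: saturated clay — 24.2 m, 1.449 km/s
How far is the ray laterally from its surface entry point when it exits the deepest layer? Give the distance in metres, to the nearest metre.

102 m

Apply Snell's law at each interface; in layer i the horizontal offset is hᵢ·tan θᵢ.
Layer 1: θ = 32.30°; offset = 15.0·tan 32.30° = 9.483 m.
Layer 2: sin θ = 1.199·sin 32.3°/0.820 = 0.7813, θ = 51.38°; offset = 18.1·tan 51.38° = 22.659 m.
Layer 3: sin θ = 1.449·sin 32.3°/0.820 = 0.9442, θ = 70.78°; offset = 24.2·tan 70.78° = 69.400 m.
Total horizontal offset = 101.542 m.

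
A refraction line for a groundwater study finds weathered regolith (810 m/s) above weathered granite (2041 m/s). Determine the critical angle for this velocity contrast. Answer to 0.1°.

Critical incidence: sin θ_c = V₁/V₂ = 810/2041 = 0.3969.
θ_c = arcsin 0.3969 = 23.38°.

23.4°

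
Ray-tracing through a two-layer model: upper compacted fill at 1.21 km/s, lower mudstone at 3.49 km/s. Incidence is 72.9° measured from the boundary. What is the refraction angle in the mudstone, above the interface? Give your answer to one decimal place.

32.0°

Angle from the normal: 90° − 72.9° = 17.1°.
Snell's law: sin θ₂ = (V₂/V₁)·sin θ₁ = (3.49/1.21)·sin 17.1° = 0.8481.
θ₂ = sin⁻¹(0.8481) = 58.01° (from vertical).
From the interface: 90° − 58.01° = 31.99°.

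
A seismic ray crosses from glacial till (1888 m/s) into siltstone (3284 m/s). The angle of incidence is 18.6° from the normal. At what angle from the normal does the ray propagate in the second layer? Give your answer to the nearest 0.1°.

33.7°

sin θ₁/V₁ = sin θ₂/V₂ ⇒ sin θ₂ = 3284·sin 18.6°/1888 = 3284·0.3190/1888 = 0.5548.
θ₂ = sin⁻¹(0.5548) = 33.70° (from vertical).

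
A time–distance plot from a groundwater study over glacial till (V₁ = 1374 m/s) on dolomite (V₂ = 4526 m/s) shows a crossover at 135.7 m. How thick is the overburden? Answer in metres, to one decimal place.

49.6 m

x_cross = 2h·√((V₂+V₁)/(V₂−V₁)) → h = x_cross / (2·√((V₂+V₁)/(V₂−V₁))).
√((V₂+V₁)/(V₂−V₁)) = √((4526+1374)/(4526−1374)) = 1.3681.
h = 135.7 / (2·1.3681) = 49.59 m.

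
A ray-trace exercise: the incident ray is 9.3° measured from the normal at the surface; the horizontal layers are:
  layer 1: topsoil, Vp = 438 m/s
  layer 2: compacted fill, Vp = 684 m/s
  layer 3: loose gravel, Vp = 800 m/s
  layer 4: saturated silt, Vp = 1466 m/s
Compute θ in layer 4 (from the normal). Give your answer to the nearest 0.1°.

32.7°

Ray parameter p = sin 9.3° / 438 = 3.6896e-04 s/m.
sin θ_4 = p·V_4 = 3.6896e-04 × 1466 = 0.5409.
θ_4 = 32.74° from the vertical.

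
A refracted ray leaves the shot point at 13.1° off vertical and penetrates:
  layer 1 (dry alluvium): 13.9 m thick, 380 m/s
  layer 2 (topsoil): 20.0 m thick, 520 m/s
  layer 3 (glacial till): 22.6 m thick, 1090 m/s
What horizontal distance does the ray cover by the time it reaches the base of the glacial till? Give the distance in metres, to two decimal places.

29.10 m

Apply Snell's law at each interface; in layer i the horizontal offset is hᵢ·tan θᵢ.
Layer 1: θ = 13.10°; offset = 13.9·tan 13.10° = 3.2346 m.
Layer 2: sin θ = 520·sin 13.1°/380 = 0.3102, θ = 18.07°; offset = 20.0·tan 18.07° = 6.5249 m.
Layer 3: sin θ = 1090·sin 13.1°/380 = 0.6501, θ = 40.55°; offset = 22.6·tan 40.55° = 19.3374 m.
Summing the layer offsets gives 29.0969 m.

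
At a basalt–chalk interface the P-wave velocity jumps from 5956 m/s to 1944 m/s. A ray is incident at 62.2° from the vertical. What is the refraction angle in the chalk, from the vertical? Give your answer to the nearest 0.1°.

16.8°

sin θ₁/V₁ = sin θ₂/V₂ ⇒ sin θ₂ = 1944·sin 62.2°/5956 = 1944·0.8846/5956 = 0.2887.
θ₂ = arcsin 0.2887 = 16.78° from the normal.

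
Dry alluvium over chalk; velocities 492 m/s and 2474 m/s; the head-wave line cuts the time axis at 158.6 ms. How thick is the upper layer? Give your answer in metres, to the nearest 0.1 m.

39.8 m

h = tᵢ·V₁·V₂ / (2·√(V₂²−V₁²)).
√(V₂²−V₁²) = √(2474² − 492²) = 2424.6 m/s.
h = 0.1586 s × 492 × 2474 / (2 × 2424.6) = 39.81 m.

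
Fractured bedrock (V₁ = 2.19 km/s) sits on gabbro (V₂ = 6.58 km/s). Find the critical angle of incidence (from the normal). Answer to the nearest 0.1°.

19.4°

At critical incidence the refracted ray runs along the interface (θ₂ = 90°), so sin θ_c = V₁/V₂.
θ_c = arcsin(2.19/6.58) = arcsin 0.3328 = 19.44°.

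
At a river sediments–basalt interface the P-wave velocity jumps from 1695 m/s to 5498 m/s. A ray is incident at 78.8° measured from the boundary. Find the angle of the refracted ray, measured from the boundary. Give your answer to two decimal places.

Convert to the normal: θ₁ = 90° − 78.8° = 11.2°.
Snell's law: sin θ₂ = (V₂/V₁)·sin θ₁ = (5498/1695)·sin 11.2° = 0.6300.
θ₂ = sin⁻¹(0.6300) = 39.05° (from vertical).
From the interface: 90° − 39.05° = 50.95°.

50.95°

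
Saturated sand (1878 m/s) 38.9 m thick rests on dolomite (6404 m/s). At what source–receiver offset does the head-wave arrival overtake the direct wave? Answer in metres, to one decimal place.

x_cross = 2h·√((V₂+V₁)/(V₂−V₁)).
(V₂+V₁)/(V₂−V₁) = (6404+1878)/(6404−1878) = 1.8299; √ = 1.3527.
x_cross = 2·38.9·1.3527 = 105.24 m.

105.2 m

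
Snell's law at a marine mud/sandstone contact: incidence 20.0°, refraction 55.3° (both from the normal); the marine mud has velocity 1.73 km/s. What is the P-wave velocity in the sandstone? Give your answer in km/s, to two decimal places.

Snell's law: sin 20.0°/V₁ = sin 55.3°/V₂.
V₂ = V₁·sin 55.3°/sin 20.0° = 1.73 × 2.4038 = 4.16 km/s.

4.16 km/s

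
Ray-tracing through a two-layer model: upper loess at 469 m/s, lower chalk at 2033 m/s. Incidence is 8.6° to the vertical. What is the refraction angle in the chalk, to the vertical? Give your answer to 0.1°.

sin θ₁/V₁ = sin θ₂/V₂ ⇒ sin θ₂ = 2033·sin 8.6°/469 = 2033·0.1495/469 = 0.6482.
θ₂ = sin⁻¹(0.6482) = 40.41° (from vertical).

40.4°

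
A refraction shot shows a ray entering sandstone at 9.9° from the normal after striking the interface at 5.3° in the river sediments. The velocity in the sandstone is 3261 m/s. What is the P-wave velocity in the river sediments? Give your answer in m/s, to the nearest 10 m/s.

sin 5.3° = 0.0924; sin 9.9° = 0.1719.
V₁ = V₂·(sin θ₁/sin θ₂) = 3261·(0.0924/0.1719) = 1752.00 m/s.

1750 m/s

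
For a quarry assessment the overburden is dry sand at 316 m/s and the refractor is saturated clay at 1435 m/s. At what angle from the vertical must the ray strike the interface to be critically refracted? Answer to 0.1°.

Critical incidence: sin θ_c = V₁/V₂ = 316/1435 = 0.2202.
θ_c = arcsin 0.2202 = 12.72°.

12.7°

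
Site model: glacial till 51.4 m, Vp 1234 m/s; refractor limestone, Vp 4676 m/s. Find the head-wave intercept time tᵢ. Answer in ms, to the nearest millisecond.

80 ms

tᵢ = 2h·√(V₂²−V₁²)/(V₁V₂).
√(V₂²−V₁²) = √(4676²−1234²) = 4510.2 m/s.
tᵢ = 2·51.4·4510.2/(1234·4676) = 0.08035 s.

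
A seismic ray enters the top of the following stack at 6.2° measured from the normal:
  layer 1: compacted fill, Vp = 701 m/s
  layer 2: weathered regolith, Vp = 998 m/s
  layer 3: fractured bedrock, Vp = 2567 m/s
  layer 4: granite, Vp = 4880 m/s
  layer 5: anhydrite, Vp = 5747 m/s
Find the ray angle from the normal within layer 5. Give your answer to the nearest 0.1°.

Ray parameter p = sin 6.2° / 701 = 1.5406e-04 s/m.
sin θ_5 = p·V_5 = 1.5406e-04 × 5747 = 0.8854.
θ_5 = arcsin 0.8854 = 62.30°.

62.3°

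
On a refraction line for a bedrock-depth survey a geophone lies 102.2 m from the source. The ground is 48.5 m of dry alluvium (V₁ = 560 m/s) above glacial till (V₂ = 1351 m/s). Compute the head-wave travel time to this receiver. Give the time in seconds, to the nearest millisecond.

t = x/V₂ + 2h·√(V₂²−V₁²)/(V₁V₂).
√(V₂²−V₁²) = √(1351²−560²) = 1229.5 m/s; delay term = 2·48.5·1229.5/(560·1351) = 0.15763 s.
t = 102.2/1351 + 0.15763 = 0.23328 s.

0.233 s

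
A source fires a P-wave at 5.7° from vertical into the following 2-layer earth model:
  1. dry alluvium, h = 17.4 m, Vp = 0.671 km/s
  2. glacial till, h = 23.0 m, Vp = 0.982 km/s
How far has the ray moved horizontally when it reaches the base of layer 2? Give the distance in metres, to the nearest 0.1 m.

5.1 m

p = sin θ₁/V₁ = sin 5.7°/0.671 = 1.4802e-01 s/km is conserved through the stack.
Layer 1: θ = 5.70°; offset = 17.4·tan 5.70° = 1.737 m.
Layer 2: sin θ = p·0.982 = 0.1454 → θ = 8.36°; offset = 23.0·tan 8.36° = 3.379 m.
Σ offsets = 5.116 m.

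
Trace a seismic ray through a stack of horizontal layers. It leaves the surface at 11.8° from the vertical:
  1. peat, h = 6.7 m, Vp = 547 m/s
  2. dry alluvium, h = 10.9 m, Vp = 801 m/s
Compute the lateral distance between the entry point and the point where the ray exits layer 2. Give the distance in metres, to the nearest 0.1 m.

Apply Snell's law at each interface; in layer i the horizontal offset is hᵢ·tan θᵢ.
Layer 1: θ = 11.80°; offset = 6.7·tan 11.80° = 1.400 m.
Layer 2: sin θ = 801·sin 11.8°/547 = 0.2995, θ = 17.42°; offset = 10.9·tan 17.42° = 3.421 m.
Σ offsets = 4.821 m.

4.8 m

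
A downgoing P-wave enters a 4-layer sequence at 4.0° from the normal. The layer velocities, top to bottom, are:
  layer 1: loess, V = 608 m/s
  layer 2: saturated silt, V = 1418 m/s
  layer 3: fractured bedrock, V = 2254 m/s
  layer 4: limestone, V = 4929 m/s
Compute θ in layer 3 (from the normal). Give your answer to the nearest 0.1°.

Ray parameter p = sin 4.0° / 608 = 1.1473e-04 s/m.
sin θ_3 = p·V_3 = 1.1473e-04 × 2254 = 0.2586.
θ_3 = arcsin 0.2586 = 14.99°.

15.0°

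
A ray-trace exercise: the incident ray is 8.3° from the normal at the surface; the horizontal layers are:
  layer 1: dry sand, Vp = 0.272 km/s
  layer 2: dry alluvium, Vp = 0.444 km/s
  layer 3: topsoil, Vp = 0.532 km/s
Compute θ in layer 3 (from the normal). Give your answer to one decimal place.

Snell's law across each interface conserves sin θ / V, so sin θ_3 = V_3·sin θ₁/V₁.
sin θ_3 = 0.532 × sin 8.3° / 0.272 = 0.2823.
θ_3 = arcsin 0.2823 = 16.40°.

16.4°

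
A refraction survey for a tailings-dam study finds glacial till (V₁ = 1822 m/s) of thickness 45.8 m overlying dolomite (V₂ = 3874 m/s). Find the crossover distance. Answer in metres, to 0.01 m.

θ_c = arcsin(1822/3874) = 28.05°, so cos θ_c = 0.8825 and tᵢ = 2h cos θ_c/V₁ = 0.0444 s.
At crossover x/V₁ = x/V₂ + tᵢ ⇒ x = tᵢ/(1/V₁ − 1/V₂) = 0.04437/(5.4885e-04 − 2.5813e-04) = 152.61 m.

152.61 m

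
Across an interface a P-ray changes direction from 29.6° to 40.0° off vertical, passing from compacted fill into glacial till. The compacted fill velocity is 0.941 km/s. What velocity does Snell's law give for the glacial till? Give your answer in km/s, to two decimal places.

sin 29.6° = 0.4939; sin 40.0° = 0.6428.
V₂ = V₁·(sin θ₂/sin θ₁) = 0.941·(0.6428/0.4939) = 1.22 km/s.

1.22 km/s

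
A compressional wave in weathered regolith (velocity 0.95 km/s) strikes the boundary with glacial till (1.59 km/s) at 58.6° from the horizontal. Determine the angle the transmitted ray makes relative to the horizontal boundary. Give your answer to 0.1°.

Angle from the normal: 90° − 58.6° = 31.4°.
sin θ₁/V₁ = sin θ₂/V₂ ⇒ sin θ₂ = 1.59·sin 31.4°/0.95 = 1.59·0.5210/0.95 = 0.8720.
θ₂ = arcsin 0.8720 = 60.69° from the normal.
From the interface: 90° − 60.69° = 29.31°.

29.3°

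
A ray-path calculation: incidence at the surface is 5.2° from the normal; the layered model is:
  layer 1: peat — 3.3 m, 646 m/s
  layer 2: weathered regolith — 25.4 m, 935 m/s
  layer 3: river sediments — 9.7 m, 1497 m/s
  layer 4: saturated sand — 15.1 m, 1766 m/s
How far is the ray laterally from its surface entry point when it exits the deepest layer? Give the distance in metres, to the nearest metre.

10 m

Apply Snell's law at each interface; in layer i the horizontal offset is hᵢ·tan θᵢ.
Layer 1: θ = 5.20°; offset = 3.3·tan 5.20° = 0.300 m.
Layer 2: sin θ = 935·sin 5.2°/646 = 0.1312, θ = 7.54°; offset = 25.4·tan 7.54° = 3.361 m.
Layer 3: sin θ = 1497·sin 5.2°/646 = 0.2100, θ = 12.12°; offset = 9.7·tan 12.12° = 2.084 m.
Layer 4: sin θ = 1766·sin 5.2°/646 = 0.2478, θ = 14.35°; offset = 15.1·tan 14.35° = 3.862 m.
Total horizontal offset = 9.607 m.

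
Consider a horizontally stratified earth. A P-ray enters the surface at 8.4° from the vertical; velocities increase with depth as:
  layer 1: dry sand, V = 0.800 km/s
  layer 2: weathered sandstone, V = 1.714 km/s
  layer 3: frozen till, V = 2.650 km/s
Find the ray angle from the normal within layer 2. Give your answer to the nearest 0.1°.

18.2°

Ray parameter p = sin 8.4° / 0.800 = 1.8260e-01 s/km.
sin θ_2 = p·V_2 = 1.8260e-01 × 1.714 = 0.3130.
θ_2 = arcsin 0.3130 = 18.24°.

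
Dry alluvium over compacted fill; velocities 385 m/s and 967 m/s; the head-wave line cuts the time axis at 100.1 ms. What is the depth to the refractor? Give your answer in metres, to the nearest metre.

21 m

θ_c = arcsin(385/967) = 23.46°; cos θ_c = 0.9173.
tᵢ = 2h cos θ_c/V₁ ⇒ h = tᵢ·V₁/(2 cos θ_c) = 0.1001·385/(2·0.9173) = 21.01 m.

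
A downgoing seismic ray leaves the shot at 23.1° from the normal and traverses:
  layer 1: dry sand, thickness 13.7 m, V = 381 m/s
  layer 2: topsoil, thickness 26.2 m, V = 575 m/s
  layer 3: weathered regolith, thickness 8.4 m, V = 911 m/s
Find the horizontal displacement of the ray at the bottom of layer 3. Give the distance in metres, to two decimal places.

Apply Snell's law at each interface; in layer i the horizontal offset is hᵢ·tan θᵢ.
Layer 1: θ = 23.10°; offset = 13.7·tan 23.10° = 5.8435 m.
Layer 2: sin θ = 575·sin 23.1°/381 = 0.5921, θ = 36.31°; offset = 26.2·tan 36.31° = 19.2507 m.
Layer 3: sin θ = 911·sin 23.1°/381 = 0.9381, θ = 69.74°; offset = 8.4·tan 69.74° = 22.7523 m.
Σ offsets = 47.8465 m.

47.85 m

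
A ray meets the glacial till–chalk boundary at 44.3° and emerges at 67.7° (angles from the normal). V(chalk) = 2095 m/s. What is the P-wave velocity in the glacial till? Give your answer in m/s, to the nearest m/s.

Snell's law: sin 44.3°/V₁ = sin 67.7°/V₂.
V₁ = V₂·sin 44.3°/sin 67.7° = 2095 × 0.7549 = 1581.46 m/s.

1581 m/s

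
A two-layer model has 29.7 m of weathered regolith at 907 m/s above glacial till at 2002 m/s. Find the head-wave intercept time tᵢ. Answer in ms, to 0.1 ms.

θ_c = arcsin(V₁/V₂) = arcsin(907/2002) = 26.94°; cos θ_c = 0.8915.
tᵢ = 2h·cos θ_c / V₁ = 2·29.7·0.8915 / 907 = 0.05838 s.

58.4 ms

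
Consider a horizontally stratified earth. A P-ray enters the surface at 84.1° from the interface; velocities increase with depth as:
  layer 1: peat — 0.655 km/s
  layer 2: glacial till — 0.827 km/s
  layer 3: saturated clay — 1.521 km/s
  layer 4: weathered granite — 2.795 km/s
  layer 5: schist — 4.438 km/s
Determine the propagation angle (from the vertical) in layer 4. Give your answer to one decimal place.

From the normal: θ₁ = 90° − 84.1° = 5.9°.
Ray parameter p = sin 5.9° / 0.655 = 1.5694e-01 s/km.
sin θ_4 = p·V_4 = 1.5694e-01 × 2.795 = 0.4386.
θ_4 = arcsin 0.4386 = 26.02°.

26.0°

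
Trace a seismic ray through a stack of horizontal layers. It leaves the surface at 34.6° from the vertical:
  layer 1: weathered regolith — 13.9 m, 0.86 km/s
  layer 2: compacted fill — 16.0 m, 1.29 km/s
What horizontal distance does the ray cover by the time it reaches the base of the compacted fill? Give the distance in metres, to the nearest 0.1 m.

Ray parameter p = sin 34.6° / 0.86 km/s = 6.6028e-01 s/km.
Layer 1: θ = 34.60°; offset = 13.9·tan 34.60° = 9.589 m.
Layer 2: sin θ = p·1.29 = 0.8518 → θ = 58.40°; offset = 16.0·tan 58.40° = 26.012 m.
Summing the layer offsets gives 35.601 m.

35.6 m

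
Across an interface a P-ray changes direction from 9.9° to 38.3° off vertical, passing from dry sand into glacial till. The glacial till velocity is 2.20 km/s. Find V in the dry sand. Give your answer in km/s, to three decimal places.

0.610 km/s

sin 9.9° = 0.1719; sin 38.3° = 0.6198.
V₁ = V₂·(sin θ₁/sin θ₂) = 2.20·(0.1719/0.6198) = 0.610 km/s.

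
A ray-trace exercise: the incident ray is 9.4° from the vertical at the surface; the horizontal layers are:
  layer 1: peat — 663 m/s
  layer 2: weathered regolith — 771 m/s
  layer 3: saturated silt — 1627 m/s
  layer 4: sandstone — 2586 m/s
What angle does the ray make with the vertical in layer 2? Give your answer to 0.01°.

10.95°

Snell's law across each interface conserves sin θ / V, so sin θ_2 = V_2·sin θ₁/V₁.
sin θ_2 = 771 × sin 9.4° / 663 = 0.1899.
θ_2 = 10.95° from the vertical.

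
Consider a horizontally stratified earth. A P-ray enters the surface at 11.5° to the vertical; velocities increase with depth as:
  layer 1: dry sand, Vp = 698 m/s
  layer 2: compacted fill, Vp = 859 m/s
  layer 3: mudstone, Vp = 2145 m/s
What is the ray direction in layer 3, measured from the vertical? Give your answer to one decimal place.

Snell's law across each interface conserves sin θ / V, so sin θ_3 = V_3·sin θ₁/V₁.
sin θ_3 = 2145 × sin 11.5° / 698 = 0.6127.
θ_3 = 37.78° from the vertical.

37.8°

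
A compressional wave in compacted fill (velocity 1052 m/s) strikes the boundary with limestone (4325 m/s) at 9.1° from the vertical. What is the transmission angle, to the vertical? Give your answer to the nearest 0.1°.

sin θ₁/V₁ = sin θ₂/V₂ ⇒ sin θ₂ = 4325·sin 9.1°/1052 = 4325·0.1582/1052 = 0.6502.
θ₂ = arcsin 0.6502 = 40.56° from the normal.

40.6°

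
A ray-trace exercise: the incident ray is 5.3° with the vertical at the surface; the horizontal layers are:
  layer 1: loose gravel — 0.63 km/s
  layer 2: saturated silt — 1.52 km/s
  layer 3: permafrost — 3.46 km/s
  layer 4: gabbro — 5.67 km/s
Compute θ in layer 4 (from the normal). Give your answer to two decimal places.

56.24°

Snell's law across each interface conserves sin θ / V, so sin θ_4 = V_4·sin θ₁/V₁.
sin θ_4 = 5.67 × sin 5.3° / 0.63 = 0.8313.
θ_4 = 56.24° from the vertical.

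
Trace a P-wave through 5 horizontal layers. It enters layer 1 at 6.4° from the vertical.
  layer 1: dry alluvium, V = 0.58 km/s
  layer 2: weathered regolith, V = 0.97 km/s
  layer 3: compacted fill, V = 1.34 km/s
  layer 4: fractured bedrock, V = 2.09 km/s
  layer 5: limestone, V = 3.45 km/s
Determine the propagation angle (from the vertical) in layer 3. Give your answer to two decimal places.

14.92°

Ray parameter p = sin 6.4° / 0.58 = 1.9219e-01 s/km.
sin θ_3 = p·V_3 = 1.9219e-01 × 1.34 = 0.2575.
θ_3 = 14.92° from the vertical.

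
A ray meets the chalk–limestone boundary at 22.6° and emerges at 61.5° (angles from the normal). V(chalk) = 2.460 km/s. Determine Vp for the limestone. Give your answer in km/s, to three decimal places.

5.626 km/s

Snell's law: sin 22.6°/V₁ = sin 61.5°/V₂.
V₂ = V₁·sin 61.5°/sin 22.6° = 2.460 × 2.2868 = 5.626 km/s.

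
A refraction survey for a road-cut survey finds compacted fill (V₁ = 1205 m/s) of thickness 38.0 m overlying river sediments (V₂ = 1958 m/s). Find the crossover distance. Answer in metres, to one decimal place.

155.8 m

θ_c = arcsin(1205/1958) = 37.98°, so cos θ_c = 0.7882 and tᵢ = 2h cos θ_c/V₁ = 0.0497 s.
At crossover x/V₁ = x/V₂ + tᵢ ⇒ x = tᵢ/(1/V₁ − 1/V₂) = 0.04971/(8.2988e-04 − 5.1073e-04) = 155.76 m.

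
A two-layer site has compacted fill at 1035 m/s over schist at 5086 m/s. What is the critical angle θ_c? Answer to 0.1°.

11.7°

Critical incidence: sin θ_c = V₁/V₂ = 1035/5086 = 0.2035.
θ_c = arcsin 0.2035 = 11.74°.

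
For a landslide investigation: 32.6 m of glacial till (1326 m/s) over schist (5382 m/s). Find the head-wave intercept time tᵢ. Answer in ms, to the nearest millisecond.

48 ms

tᵢ = 2h·√(V₂²−V₁²)/(V₁V₂).
√(V₂²−V₁²) = √(5382²−1326²) = 5216.1 m/s.
tᵢ = 2·32.6·5216.1/(1326·5382) = 0.04765 s.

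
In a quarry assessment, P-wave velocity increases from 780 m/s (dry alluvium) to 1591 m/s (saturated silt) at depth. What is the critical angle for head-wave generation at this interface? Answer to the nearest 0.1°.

29.4°

Critical incidence: sin θ_c = V₁/V₂ = 780/1591 = 0.4903.
θ_c = arcsin 0.4903 = 29.36°.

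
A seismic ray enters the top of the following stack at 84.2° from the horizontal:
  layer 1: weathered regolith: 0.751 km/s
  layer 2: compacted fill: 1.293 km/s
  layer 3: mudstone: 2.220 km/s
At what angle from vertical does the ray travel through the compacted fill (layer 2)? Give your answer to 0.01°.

10.02°

From the normal: θ₁ = 90° − 84.2° = 5.8°.
Snell's law across each interface conserves sin θ / V, so sin θ_2 = V_2·sin θ₁/V₁.
sin θ_2 = 1.293 × sin 5.8° / 0.751 = 0.1740.
θ_2 = 10.02° from the vertical.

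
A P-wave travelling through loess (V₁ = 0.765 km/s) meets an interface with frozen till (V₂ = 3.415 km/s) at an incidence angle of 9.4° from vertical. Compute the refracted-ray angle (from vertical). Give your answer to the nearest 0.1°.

46.8°

Snell's law: sin θ₂ = (V₂/V₁)·sin θ₁ = (3.415/0.765)·sin 9.4° = 0.7291.
θ₂ = arcsin 0.7291 = 46.81° from the normal.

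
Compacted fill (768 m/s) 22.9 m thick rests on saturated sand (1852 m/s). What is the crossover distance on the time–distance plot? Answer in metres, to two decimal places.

x_cross = 2h·√((V₂+V₁)/(V₂−V₁)).
(V₂+V₁)/(V₂−V₁) = (1852+768)/(1852−768) = 2.4170; √ = 1.5547.
x_cross = 2·22.9·1.5547 = 71.20 m.

71.20 m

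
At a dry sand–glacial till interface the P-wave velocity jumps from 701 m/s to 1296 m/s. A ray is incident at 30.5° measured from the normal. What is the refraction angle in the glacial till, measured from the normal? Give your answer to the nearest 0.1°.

sin θ₁/V₁ = sin θ₂/V₂ ⇒ sin θ₂ = 1296·sin 30.5°/701 = 1296·0.5075/701 = 0.9383.
θ₂ = sin⁻¹(0.9383) = 69.77° (from vertical).

69.8°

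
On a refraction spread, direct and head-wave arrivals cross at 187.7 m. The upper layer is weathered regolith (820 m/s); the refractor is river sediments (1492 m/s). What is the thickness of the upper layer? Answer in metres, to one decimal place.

50.6 m

h = (x_cross/2)·√((V₂−V₁)/(V₂+V₁)).
(V₂−V₁)/(V₂+V₁) = (1492−820)/(1492+820) = 0.2907; √ = 0.5391.
h = (187.7/2)·0.5391 = 50.60 m.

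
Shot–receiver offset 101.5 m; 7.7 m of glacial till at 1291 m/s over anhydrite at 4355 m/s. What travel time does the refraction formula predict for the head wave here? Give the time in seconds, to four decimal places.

θ_c = arcsin(V₁/V₂) = arcsin(1291/4355) = 17.24°, cos θ_c = 0.9551.
Intercept time tᵢ = 2h cos θ_c / V₁ = 2·7.7·0.9551/1291 = 0.01139 s.
t = x/V₂ + tᵢ = 101.5/4355 + 0.01139 = 0.03470 s.

0.0347 s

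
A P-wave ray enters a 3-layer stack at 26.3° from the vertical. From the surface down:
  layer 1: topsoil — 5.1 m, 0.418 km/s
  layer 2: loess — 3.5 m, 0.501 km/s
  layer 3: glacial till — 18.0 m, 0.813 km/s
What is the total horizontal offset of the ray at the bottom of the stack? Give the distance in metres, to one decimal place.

35.3 m

Apply Snell's law at each interface; in layer i the horizontal offset is hᵢ·tan θᵢ.
Layer 1: θ = 26.30°; offset = 5.1·tan 26.30° = 2.521 m.
Layer 2: sin θ = 0.501·sin 26.3°/0.418 = 0.5310, θ = 32.08°; offset = 3.5·tan 32.08° = 2.194 m.
Layer 3: sin θ = 0.813·sin 26.3°/0.418 = 0.8618, θ = 59.52°; offset = 18.0·tan 59.52° = 30.576 m.
Total horizontal offset = 35.290 m.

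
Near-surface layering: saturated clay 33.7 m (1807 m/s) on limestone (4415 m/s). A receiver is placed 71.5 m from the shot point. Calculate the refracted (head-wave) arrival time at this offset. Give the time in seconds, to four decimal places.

θ_c = arcsin(V₁/V₂) = arcsin(1807/4415) = 24.16°, cos θ_c = 0.9124.
Intercept time tᵢ = 2h cos θ_c / V₁ = 2·33.7·0.9124/1807 = 0.03403 s.
t = x/V₂ + tᵢ = 71.5/4415 + 0.03403 = 0.05023 s.

0.0502 s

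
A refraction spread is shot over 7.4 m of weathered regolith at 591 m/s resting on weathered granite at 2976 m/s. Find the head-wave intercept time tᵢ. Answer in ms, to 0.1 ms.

24.5 ms

tᵢ = 2h·√(V₂²−V₁²)/(V₁V₂).
√(V₂²−V₁²) = √(2976²−591²) = 2916.7 m/s.
tᵢ = 2·7.4·2916.7/(591·2976) = 0.02454 s.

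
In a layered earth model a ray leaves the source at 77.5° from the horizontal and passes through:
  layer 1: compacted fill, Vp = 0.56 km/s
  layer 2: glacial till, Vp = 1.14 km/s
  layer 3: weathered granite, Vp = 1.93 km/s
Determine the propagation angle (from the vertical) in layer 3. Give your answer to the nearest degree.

From the normal: θ₁ = 90° − 77.5° = 12.5°.
Ray parameter p = sin 12.5° / 0.56 = 3.8650e-01 s/km.
sin θ_3 = p·V_3 = 3.8650e-01 × 1.93 = 0.7459.
θ_3 = arcsin 0.7459 = 48.24°.

48°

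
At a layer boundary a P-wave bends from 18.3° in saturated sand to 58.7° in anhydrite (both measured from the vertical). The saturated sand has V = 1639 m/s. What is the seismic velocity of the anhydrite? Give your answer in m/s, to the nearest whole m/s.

4460 m/s

sin 18.3° = 0.3140; sin 58.7° = 0.8545.
V₂ = V₁·(sin θ₂/sin θ₁) = 1639·(0.8545/0.3140) = 4460.16 m/s.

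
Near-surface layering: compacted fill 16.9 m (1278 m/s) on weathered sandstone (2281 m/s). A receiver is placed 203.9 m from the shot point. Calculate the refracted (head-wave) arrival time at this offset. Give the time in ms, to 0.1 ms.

t = x/V₂ + 2h·√(V₂²−V₁²)/(V₁V₂).
√(V₂²−V₁²) = √(2281²−1278²) = 1889.4 m/s; delay term = 2·16.9·1889.4/(1278·2281) = 0.02191 s.
t = 203.9/2281 + 0.02191 = 0.11130 s.

111.3 ms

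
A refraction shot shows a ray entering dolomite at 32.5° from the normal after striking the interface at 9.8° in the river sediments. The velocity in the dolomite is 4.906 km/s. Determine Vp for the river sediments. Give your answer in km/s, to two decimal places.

1.55 km/s

sin 9.8° = 0.1702; sin 32.5° = 0.5373.
V₁ = V₂·(sin θ₁/sin θ₂) = 4.906·(0.1702/0.5373) = 1.55 km/s.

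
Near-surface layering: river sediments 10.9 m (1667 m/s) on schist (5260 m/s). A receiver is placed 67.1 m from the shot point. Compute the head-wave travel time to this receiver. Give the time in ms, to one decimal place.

t = x/V₂ + 2h·√(V₂²−V₁²)/(V₁V₂).
√(V₂²−V₁²) = √(5260²−1667²) = 4988.9 m/s; delay term = 2·10.9·4988.9/(1667·5260) = 0.01240 s.
t = 67.1/5260 + 0.01240 = 0.02516 s.

25.2 ms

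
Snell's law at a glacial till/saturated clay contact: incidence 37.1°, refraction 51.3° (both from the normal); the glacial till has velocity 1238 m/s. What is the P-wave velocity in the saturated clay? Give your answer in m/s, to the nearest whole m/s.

sin 37.1° = 0.6032; sin 51.3° = 0.7804.
V₂ = V₁·(sin θ₂/sin θ₁) = 1238·(0.7804/0.6032) = 1601.72 m/s.

1602 m/s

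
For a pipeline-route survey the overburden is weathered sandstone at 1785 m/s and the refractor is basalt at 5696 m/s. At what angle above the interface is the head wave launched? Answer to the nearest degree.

72°

At critical incidence the refracted ray runs along the interface (θ₂ = 90°), so sin θ_c = V₁/V₂.
θ_c = arcsin(1785/5696) = arcsin 0.3134 = 18.26°.
Measured from the interface: 90° − 18.26° = 71.74°.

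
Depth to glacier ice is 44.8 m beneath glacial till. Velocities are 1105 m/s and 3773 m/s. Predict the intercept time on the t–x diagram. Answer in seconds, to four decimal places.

0.0775 s

θ_c = arcsin(V₁/V₂) = arcsin(1105/3773) = 17.03°; cos θ_c = 0.9562.
tᵢ = 2h·cos θ_c / V₁ = 2·44.8·0.9562 / 1105 = 0.07753 s.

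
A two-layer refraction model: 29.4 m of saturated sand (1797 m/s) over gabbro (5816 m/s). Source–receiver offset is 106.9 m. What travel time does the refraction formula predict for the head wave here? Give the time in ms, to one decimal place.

t = x/V₂ + 2h·√(V₂²−V₁²)/(V₁V₂).
√(V₂²−V₁²) = √(5816²−1797²) = 5531.4 m/s; delay term = 2·29.4·5531.4/(1797·5816) = 0.03112 s.
t = 106.9/5816 + 0.03112 = 0.04950 s.

49.5 ms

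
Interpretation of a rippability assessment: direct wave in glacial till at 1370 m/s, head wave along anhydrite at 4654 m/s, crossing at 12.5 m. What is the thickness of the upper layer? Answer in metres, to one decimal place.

h = (x_cross/2)·√((V₂−V₁)/(V₂+V₁)).
(V₂−V₁)/(V₂+V₁) = (4654−1370)/(4654+1370) = 0.5452; √ = 0.7383.
h = (12.5/2)·0.7383 = 4.61 m.

4.6 m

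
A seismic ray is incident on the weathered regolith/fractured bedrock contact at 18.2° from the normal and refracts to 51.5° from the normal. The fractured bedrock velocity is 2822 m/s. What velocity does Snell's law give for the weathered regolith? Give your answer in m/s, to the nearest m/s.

sin 18.2° = 0.3123; sin 51.5° = 0.7826.
V₁ = V₂·(sin θ₁/sin θ₂) = 2822·(0.3123/0.7826) = 1126.25 m/s.

1126 m/s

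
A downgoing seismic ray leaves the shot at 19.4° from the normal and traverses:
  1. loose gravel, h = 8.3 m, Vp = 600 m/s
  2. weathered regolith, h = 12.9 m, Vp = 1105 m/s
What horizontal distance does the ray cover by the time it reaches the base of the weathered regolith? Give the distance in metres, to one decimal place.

Apply Snell's law at each interface; in layer i the horizontal offset is hᵢ·tan θᵢ.
Layer 1: θ = 19.40°; offset = 8.3·tan 19.40° = 2.923 m.
Layer 2: sin θ = 1105·sin 19.4°/600 = 0.6117, θ = 37.71°; offset = 12.9·tan 37.71° = 9.976 m.
Total horizontal offset = 12.898 m.

12.9 m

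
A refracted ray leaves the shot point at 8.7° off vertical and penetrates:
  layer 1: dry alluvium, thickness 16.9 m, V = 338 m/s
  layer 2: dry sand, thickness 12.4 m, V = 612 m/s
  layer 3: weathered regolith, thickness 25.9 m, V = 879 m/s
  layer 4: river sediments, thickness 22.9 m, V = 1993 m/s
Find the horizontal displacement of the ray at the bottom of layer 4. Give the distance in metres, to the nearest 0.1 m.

62.4 m

Apply Snell's law at each interface; in layer i the horizontal offset is hᵢ·tan θᵢ.
Layer 1: θ = 8.70°; offset = 16.9·tan 8.70° = 2.586 m.
Layer 2: sin θ = 612·sin 8.7°/338 = 0.2739, θ = 15.90°; offset = 12.4·tan 15.90° = 3.531 m.
Layer 3: sin θ = 879·sin 8.7°/338 = 0.3934, θ = 23.16°; offset = 25.9·tan 23.16° = 11.082 m.
Layer 4: sin θ = 1993·sin 8.7°/338 = 0.8919, θ = 63.11°; offset = 22.9·tan 63.11° = 45.164 m.
Summing the layer offsets gives 62.363 m.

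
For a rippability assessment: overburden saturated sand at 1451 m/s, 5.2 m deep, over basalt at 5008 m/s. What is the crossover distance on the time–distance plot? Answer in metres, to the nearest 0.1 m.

x_cross = 2h·√((V₂+V₁)/(V₂−V₁)).
(V₂+V₁)/(V₂−V₁) = (5008+1451)/(5008−1451) = 1.8159; √ = 1.3475.
x_cross = 2·5.2·1.3475 = 14.01 m.

14.0 m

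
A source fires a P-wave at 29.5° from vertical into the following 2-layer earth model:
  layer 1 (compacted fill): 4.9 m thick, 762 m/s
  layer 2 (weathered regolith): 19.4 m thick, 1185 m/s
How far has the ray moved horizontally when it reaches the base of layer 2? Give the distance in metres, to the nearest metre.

26 m

Apply Snell's law at each interface; in layer i the horizontal offset is hᵢ·tan θᵢ.
Layer 1: θ = 29.50°; offset = 4.9·tan 29.50° = 2.772 m.
Layer 2: sin θ = 1185·sin 29.5°/762 = 0.7658, θ = 49.98°; offset = 19.4·tan 49.98° = 23.100 m.
Summing the layer offsets gives 25.873 m.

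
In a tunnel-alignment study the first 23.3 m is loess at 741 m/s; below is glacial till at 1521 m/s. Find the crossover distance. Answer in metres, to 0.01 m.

79.36 m

θ_c = arcsin(741/1521) = 29.16°, so cos θ_c = 0.8733 and tᵢ = 2h cos θ_c/V₁ = 0.0549 s.
At crossover x/V₁ = x/V₂ + tᵢ ⇒ x = tᵢ/(1/V₁ − 1/V₂) = 0.05492/(1.3495e-03 − 6.5746e-04) = 79.36 m.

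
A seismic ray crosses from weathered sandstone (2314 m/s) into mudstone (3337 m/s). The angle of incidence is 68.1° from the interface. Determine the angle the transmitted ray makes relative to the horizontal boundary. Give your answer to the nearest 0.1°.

57.5°

Angle from the normal: 90° − 68.1° = 21.9°.
sin θ₁/V₁ = sin θ₂/V₂ ⇒ sin θ₂ = 3337·sin 21.9°/2314 = 3337·0.3730/2314 = 0.5379.
θ₂ = arcsin 0.5379 = 32.54° from the normal.
From the interface: 90° − 32.54° = 57.46°.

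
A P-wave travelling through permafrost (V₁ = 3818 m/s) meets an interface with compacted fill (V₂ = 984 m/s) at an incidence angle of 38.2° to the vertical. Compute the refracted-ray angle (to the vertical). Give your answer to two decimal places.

sin θ₁/V₁ = sin θ₂/V₂ ⇒ sin θ₂ = 984·sin 38.2°/3818 = 984·0.6184/3818 = 0.1594.
θ₂ = sin⁻¹(0.1594) = 9.17° (from vertical).

9.17°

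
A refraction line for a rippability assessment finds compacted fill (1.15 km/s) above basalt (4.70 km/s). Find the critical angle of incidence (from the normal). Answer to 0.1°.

14.2°

Critical incidence: sin θ_c = V₁/V₂ = 1.15/4.70 = 0.2447.
θ_c = arcsin 0.2447 = 14.16°.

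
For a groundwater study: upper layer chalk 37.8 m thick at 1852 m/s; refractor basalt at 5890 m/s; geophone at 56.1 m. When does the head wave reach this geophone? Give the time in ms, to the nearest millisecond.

48 ms

θ_c = arcsin(V₁/V₂) = arcsin(1852/5890) = 18.33°, cos θ_c = 0.9493.
Intercept time tᵢ = 2h cos θ_c / V₁ = 2·37.8·0.9493/1852 = 0.03875 s.
t = x/V₂ + tᵢ = 56.1/5890 + 0.03875 = 0.04827 s.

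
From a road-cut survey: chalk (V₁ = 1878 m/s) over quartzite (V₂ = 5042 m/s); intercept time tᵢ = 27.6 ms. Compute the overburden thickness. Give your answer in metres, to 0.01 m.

h = tᵢ·V₁·V₂ / (2·√(V₂²−V₁²)).
√(V₂²−V₁²) = √(5042² − 1878²) = 4679.2 m/s.
h = 0.0276 s × 1878 × 5042 / (2 × 4679.2) = 27.93 m.

27.93 m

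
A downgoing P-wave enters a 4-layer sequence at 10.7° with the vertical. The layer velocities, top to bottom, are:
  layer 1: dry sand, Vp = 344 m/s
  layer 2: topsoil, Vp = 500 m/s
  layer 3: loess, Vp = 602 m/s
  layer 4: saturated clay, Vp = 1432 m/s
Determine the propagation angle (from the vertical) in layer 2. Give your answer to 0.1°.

15.7°

Snell's law across each interface conserves sin θ / V, so sin θ_2 = V_2·sin θ₁/V₁.
sin θ_2 = 500 × sin 10.7° / 344 = 0.2699.
θ_2 = arcsin 0.2699 = 15.66°.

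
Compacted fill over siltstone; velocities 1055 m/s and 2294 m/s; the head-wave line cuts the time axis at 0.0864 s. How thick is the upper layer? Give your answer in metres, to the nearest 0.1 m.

51.3 m

θ_c = arcsin(1055/2294) = 27.38°; cos θ_c = 0.8880.
tᵢ = 2h cos θ_c/V₁ ⇒ h = tᵢ·V₁/(2 cos θ_c) = 0.0864·1055/(2·0.8880) = 51.33 m.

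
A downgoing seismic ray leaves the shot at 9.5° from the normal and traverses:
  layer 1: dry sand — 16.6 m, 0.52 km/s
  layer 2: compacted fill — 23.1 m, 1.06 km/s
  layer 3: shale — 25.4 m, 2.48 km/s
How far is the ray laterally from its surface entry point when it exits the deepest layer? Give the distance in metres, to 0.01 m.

43.45 m

Ray parameter p = sin 9.5° / 0.52 km/s = 3.1740e-01 s/km.
Layer 1: θ = 9.50°; offset = 16.6·tan 9.50° = 2.7779 m.
Layer 2: sin θ = p·1.06 = 0.3364 → θ = 19.66°; offset = 23.1·tan 19.66° = 8.2530 m.
Layer 3: sin θ = p·2.48 = 0.7872 → θ = 51.92°; offset = 25.4·tan 51.92° = 32.4171 m.
Summing the layer offsets gives 43.4479 m.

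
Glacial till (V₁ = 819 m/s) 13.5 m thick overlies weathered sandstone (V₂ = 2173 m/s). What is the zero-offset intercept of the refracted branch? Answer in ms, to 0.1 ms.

tᵢ = 2h·√(V₂²−V₁²)/(V₁V₂).
√(V₂²−V₁²) = √(2173²−819²) = 2012.8 m/s.
tᵢ = 2·13.5·2012.8/(819·2173) = 0.03054 s.

30.5 ms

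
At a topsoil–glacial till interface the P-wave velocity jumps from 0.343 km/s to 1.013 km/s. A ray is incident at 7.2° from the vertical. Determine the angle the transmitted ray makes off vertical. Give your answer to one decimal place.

sin θ₁/V₁ = sin θ₂/V₂ ⇒ sin θ₂ = 1.013·sin 7.2°/0.343 = 1.013·0.1253/0.343 = 0.3702.
θ₂ = sin⁻¹(0.3702) = 21.73° (from vertical).

21.7°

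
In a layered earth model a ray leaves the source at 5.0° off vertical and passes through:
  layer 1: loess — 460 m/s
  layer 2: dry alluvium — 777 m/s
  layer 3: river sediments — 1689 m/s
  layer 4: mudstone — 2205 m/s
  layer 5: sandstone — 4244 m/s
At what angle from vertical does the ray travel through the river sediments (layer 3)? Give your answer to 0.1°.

Snell's law across each interface conserves sin θ / V, so sin θ_3 = V_3·sin θ₁/V₁.
sin θ_3 = 1689 × sin 5.0° / 460 = 0.3200.
θ_3 = 18.66° from the vertical.

18.7°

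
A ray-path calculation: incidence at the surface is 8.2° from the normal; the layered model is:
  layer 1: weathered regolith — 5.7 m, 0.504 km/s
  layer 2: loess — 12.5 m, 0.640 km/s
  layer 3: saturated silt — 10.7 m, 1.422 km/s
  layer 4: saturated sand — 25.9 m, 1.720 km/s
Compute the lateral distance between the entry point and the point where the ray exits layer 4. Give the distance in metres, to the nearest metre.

Apply Snell's law at each interface; in layer i the horizontal offset is hᵢ·tan θᵢ.
Layer 1: θ = 8.20°; offset = 5.7·tan 8.20° = 0.821 m.
Layer 2: sin θ = 0.640·sin 8.2°/0.504 = 0.1811, θ = 10.43°; offset = 12.5·tan 10.43° = 2.302 m.
Layer 3: sin θ = 1.422·sin 8.2°/0.504 = 0.4024, θ = 23.73°; offset = 10.7·tan 23.73° = 4.704 m.
Layer 4: sin θ = 1.720·sin 8.2°/0.504 = 0.4867, θ = 29.13°; offset = 25.9·tan 29.13° = 14.432 m.
Summing the layer offsets gives 22.259 m.

22 m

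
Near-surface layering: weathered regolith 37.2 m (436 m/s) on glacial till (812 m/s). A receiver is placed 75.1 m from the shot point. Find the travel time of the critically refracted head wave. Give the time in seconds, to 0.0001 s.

t = x/V₂ + 2h·√(V₂²−V₁²)/(V₁V₂).
√(V₂²−V₁²) = √(812²−436²) = 685.0 m/s; delay term = 2·37.2·685.0/(436·812) = 0.14396 s.
t = 75.1/812 + 0.14396 = 0.23644 s.

0.2364 s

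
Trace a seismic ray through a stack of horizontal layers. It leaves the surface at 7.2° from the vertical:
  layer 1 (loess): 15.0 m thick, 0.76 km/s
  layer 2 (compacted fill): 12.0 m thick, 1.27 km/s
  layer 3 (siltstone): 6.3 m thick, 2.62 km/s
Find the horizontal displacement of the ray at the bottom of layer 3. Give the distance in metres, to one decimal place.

7.5 m

Ray parameter p = sin 7.2° / 0.76 km/s = 1.6491e-01 s/km.
Layer 1: θ = 7.20°; offset = 15.0·tan 7.20° = 1.895 m.
Layer 2: sin θ = p·1.27 = 0.2094 → θ = 12.09°; offset = 12.0·tan 12.09° = 2.570 m.
Layer 3: sin θ = p·2.62 = 0.4321 → θ = 25.60°; offset = 6.3·tan 25.60° = 3.018 m.
Summing the layer offsets gives 7.484 m.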